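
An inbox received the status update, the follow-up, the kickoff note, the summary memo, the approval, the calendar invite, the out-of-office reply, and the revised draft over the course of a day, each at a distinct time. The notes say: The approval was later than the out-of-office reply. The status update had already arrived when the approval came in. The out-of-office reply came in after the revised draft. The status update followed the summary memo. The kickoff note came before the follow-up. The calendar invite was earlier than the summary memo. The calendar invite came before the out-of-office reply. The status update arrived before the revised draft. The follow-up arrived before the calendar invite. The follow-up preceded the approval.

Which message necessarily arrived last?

Every other message has a chain of constraints placing it before the approval, so the approval is last.

the approval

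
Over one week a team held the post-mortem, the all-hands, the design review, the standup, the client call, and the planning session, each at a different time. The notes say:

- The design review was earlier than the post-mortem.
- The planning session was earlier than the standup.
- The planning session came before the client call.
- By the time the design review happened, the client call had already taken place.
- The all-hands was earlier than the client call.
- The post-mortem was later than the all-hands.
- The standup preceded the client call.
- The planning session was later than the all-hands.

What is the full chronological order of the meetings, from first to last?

the all-hands, the planning session, the standup, the client call, the design review, the post-mortem

The constraints fix every adjacent pair, so only one ordering works:
the all-hands → the planning session → the standup → the client call → the design review → the post-mortem.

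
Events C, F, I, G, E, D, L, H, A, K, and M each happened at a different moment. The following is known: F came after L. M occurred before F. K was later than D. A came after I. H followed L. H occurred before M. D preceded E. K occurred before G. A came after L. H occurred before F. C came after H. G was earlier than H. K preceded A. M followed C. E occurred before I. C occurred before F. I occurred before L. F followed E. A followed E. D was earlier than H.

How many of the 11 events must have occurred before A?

5

Directly stated before A: E, I, K, and L.
D reaches A via D → E → A.
That's D, E, I, K, and L — 5 in all.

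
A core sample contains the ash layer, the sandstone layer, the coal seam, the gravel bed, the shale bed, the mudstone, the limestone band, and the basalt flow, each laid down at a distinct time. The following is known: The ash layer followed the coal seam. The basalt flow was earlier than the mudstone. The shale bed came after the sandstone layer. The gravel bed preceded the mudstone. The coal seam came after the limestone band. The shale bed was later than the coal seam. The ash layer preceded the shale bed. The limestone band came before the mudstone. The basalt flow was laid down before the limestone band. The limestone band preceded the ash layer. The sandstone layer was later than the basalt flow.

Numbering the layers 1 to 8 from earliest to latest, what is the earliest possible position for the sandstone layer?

The basalt flow must come before the sandstone layer — 1 forced predecessor.
Nothing else is forced ahead of the sandstone layer, so its earliest slot is position 1 + 1 = 2.

2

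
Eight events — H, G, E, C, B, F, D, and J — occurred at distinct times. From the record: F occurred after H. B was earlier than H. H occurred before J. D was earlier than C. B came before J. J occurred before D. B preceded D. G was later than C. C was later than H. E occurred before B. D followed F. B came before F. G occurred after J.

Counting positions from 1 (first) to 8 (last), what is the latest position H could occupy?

3

H must come before C, D, F, G, and J — 5 events forced after it.
Everything else can be placed before H in some valid order, so H can sit as late as position 8 − 5 = 3.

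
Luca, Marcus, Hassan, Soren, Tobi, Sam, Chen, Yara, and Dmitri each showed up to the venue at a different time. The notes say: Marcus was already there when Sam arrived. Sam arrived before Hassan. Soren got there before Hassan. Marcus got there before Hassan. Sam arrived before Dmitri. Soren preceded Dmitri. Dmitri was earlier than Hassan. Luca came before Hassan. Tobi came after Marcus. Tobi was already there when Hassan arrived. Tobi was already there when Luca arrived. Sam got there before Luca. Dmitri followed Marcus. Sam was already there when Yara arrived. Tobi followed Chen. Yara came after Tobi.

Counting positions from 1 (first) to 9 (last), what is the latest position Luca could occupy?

Luca must come before Hassan — 1 guest forced after them.
Everything else can be placed before Luca in some valid order, so Luca can sit as late as position 9 − 1 = 8.

8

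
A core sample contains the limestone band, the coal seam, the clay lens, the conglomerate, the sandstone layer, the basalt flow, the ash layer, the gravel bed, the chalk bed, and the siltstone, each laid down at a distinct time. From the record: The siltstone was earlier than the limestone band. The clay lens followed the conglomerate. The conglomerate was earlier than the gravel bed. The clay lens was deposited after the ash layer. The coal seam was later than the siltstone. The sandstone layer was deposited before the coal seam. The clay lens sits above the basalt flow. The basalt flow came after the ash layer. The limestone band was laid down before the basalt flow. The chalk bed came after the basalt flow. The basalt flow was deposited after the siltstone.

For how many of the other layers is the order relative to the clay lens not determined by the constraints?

4

Forced before the clay lens: the ash layer, the basalt flow, the conglomerate, the limestone band, and the siltstone.
That leaves the chalk bed, the coal seam, the gravel bed, and the sandstone layer with no forced order relative to the clay lens — 4.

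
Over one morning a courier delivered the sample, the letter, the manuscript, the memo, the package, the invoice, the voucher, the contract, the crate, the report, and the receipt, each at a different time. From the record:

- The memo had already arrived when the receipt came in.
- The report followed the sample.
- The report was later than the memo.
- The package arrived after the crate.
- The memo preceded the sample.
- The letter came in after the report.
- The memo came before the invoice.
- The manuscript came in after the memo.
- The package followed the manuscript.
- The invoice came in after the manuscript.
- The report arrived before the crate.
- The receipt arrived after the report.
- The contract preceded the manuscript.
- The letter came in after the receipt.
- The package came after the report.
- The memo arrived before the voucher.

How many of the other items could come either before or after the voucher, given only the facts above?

Forced before the voucher: the memo.
That leaves the contract, the crate, the invoice, the letter, the manuscript, the package, the receipt, the report, and the sample with no forced order relative to the voucher — 9.

9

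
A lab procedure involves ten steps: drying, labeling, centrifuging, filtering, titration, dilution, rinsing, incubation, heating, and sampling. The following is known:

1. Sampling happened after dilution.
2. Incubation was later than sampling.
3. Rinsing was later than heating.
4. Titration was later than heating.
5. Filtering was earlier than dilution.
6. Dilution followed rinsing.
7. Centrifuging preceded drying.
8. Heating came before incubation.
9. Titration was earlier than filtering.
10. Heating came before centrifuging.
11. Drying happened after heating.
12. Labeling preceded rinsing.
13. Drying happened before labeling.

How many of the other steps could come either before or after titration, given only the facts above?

4

Forced before titration: heating; forced after titration: dilution, filtering, incubation, and sampling.
That leaves centrifuging, drying, labeling, and rinsing with no forced order relative to titration — 4.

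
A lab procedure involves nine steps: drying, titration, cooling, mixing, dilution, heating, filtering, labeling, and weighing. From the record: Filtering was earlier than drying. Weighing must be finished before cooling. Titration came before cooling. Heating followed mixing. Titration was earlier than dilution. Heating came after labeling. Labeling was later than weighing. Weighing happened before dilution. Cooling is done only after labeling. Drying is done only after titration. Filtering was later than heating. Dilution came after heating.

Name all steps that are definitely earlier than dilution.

heating, labeling, mixing, titration, weighing

Directly stated before dilution: heating, titration, and weighing.
Labeling reaches dilution via labeling → heating → dilution.
Mixing reaches dilution via mixing → heating → dilution.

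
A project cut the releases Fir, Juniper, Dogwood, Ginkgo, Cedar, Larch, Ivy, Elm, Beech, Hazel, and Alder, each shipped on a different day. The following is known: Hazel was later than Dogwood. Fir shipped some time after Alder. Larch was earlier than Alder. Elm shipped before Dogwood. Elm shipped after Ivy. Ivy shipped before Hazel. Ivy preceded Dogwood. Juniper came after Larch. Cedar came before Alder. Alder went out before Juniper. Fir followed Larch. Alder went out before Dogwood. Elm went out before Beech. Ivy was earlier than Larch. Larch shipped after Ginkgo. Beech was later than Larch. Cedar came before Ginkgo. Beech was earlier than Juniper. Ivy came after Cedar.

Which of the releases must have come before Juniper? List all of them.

Alder, Beech, Cedar, Elm, Ginkgo, Ivy, Larch

Directly stated before Juniper: Alder, Beech, and Larch.
Cedar reaches Juniper via Cedar → Alder → Juniper.
Elm reaches Juniper via Elm → Beech → Juniper.
Ginkgo reaches Juniper via Ginkgo → Larch → Juniper.
Likewise Ivy reaches Juniper by chaining the stated constraints.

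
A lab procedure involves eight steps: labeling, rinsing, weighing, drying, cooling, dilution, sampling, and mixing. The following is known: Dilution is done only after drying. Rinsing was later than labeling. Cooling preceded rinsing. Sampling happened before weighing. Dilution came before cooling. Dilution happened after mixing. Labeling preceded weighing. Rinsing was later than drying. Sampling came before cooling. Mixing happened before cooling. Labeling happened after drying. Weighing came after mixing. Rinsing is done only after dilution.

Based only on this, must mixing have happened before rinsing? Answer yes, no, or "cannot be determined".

Chain the constraints: mixing → dilution → rinsing. Each link is directly stated, so mixing comes before rinsing.

yes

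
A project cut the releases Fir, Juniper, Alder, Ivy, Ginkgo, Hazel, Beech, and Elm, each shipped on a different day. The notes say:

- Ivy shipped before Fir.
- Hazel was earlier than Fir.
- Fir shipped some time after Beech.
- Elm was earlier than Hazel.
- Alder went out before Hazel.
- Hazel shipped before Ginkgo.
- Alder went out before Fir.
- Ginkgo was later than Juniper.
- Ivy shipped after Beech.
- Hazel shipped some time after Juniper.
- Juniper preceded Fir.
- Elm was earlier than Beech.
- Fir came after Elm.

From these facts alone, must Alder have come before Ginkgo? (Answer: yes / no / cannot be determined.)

yes

Chain the constraints: Alder → Hazel → Ginkgo. Each link is directly stated, so Alder comes before Ginkgo.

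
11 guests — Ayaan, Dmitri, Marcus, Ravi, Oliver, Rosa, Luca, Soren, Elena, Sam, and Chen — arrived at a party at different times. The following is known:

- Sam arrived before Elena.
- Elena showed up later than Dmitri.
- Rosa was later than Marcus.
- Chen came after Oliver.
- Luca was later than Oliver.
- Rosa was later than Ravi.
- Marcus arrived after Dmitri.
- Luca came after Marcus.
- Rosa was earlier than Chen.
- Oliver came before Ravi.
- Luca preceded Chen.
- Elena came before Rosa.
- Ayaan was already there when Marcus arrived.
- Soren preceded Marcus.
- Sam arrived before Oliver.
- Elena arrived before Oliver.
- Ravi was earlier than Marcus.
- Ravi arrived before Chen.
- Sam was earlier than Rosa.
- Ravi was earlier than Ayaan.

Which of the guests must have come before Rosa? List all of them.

Ayaan, Dmitri, Elena, Marcus, Oliver, Ravi, Sam, Soren

Directly stated before Rosa: Elena, Marcus, Ravi, and Sam.
Ayaan reaches Rosa via Ayaan → Marcus → Rosa.
Dmitri reaches Rosa via Dmitri → Marcus → Rosa.
Oliver reaches Rosa via Oliver → Ravi → Rosa.
Likewise Soren reaches Rosa by chaining the stated constraints.
No chain forces Chen (or any of the others) ahead of Rosa.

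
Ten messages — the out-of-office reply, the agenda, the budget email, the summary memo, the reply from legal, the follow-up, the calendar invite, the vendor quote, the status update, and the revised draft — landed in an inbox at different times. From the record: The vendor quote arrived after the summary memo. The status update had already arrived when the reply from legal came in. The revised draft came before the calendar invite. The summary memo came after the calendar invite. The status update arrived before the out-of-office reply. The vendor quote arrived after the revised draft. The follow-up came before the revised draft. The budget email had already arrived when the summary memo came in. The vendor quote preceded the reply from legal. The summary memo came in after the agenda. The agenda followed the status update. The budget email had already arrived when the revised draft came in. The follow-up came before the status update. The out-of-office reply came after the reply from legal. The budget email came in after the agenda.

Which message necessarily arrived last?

Every other message has a chain of constraints placing it before the out-of-office reply, so the out-of-office reply is last.

the out-of-office reply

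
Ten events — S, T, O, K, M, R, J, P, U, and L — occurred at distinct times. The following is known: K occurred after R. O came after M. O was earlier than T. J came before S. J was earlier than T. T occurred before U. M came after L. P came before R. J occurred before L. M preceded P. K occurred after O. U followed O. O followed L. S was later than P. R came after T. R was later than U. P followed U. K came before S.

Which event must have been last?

S

Every other event has a chain of constraints placing it before S, so S is last.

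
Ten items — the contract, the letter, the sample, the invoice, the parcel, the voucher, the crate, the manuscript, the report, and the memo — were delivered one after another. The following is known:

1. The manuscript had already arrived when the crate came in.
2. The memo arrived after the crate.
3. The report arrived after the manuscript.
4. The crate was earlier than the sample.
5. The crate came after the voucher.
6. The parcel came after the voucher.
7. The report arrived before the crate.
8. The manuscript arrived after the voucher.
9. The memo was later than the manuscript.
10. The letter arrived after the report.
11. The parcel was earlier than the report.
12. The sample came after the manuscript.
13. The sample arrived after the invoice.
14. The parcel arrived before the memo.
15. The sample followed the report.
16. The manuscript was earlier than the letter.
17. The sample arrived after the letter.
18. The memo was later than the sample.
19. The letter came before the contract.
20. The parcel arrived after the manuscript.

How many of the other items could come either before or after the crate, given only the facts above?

Forced before the crate: the manuscript, the parcel, the report, and the voucher; forced after the crate: the memo and the sample.
That leaves the contract, the invoice, and the letter with no forced order relative to the crate — 3.

3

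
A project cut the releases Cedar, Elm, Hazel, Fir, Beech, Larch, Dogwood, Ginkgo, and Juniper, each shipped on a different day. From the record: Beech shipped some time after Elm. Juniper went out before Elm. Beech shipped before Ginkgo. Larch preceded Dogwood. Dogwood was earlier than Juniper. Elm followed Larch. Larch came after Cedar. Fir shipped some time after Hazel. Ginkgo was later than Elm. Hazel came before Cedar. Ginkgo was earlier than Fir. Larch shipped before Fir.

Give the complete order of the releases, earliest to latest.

Hazel, Cedar, Larch, Dogwood, Juniper, Elm, Beech, Ginkgo, Fir

The constraints fix every adjacent pair, so only one ordering works:
Hazel → Cedar → Larch → Dogwood → Juniper → Elm → Beech → Ginkgo → Fir.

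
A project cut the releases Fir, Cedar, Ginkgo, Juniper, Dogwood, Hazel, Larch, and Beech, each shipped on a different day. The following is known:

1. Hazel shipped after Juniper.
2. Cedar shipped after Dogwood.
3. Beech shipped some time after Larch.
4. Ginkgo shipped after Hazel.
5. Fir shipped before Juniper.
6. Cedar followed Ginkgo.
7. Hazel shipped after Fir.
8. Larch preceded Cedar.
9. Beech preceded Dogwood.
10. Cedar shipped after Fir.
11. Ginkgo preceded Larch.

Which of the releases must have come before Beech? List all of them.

Fir, Ginkgo, Hazel, Juniper, Larch

Directly stated before Beech: Larch.
Fir reaches Beech via Fir → Hazel → Ginkgo → Larch → Beech.
Ginkgo reaches Beech via Ginkgo → Larch → Beech.
Hazel reaches Beech via Hazel → Ginkgo → Larch → Beech.
Likewise Juniper reaches Beech by chaining the stated constraints.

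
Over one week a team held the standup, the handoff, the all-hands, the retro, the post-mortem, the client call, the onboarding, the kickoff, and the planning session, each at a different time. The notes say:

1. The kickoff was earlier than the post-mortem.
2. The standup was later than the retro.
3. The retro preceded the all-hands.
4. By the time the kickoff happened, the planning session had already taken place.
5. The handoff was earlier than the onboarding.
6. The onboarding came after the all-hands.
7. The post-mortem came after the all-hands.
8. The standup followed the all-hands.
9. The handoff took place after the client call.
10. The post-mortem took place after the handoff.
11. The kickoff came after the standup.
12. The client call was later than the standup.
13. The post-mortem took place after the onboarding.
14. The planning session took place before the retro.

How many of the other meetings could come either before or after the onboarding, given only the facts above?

Forced before the onboarding: the all-hands, the client call, the handoff, the planning session, the retro, and the standup; forced after the onboarding: the post-mortem.
That leaves the kickoff with no forced order relative to the onboarding — 1.

1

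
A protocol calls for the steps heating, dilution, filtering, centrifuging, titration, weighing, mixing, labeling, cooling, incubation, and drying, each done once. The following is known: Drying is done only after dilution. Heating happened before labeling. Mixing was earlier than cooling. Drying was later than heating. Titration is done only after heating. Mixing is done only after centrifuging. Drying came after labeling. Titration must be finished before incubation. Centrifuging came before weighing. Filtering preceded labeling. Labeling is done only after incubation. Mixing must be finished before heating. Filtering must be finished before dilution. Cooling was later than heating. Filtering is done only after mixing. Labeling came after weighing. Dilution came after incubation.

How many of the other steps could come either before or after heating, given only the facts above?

Forced before heating: centrifuging and mixing; forced after heating: cooling, dilution, drying, incubation, labeling, and titration.
That leaves filtering and weighing with no forced order relative to heating — 2.

2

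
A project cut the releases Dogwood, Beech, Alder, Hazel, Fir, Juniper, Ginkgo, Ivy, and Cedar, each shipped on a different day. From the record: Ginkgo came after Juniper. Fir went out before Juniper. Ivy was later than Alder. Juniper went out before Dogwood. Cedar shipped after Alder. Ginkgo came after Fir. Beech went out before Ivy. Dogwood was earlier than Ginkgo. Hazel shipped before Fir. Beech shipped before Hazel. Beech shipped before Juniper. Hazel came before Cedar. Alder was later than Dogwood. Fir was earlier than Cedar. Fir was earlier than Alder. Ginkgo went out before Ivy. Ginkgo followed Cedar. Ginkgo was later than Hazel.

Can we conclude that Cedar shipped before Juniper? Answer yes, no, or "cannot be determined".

Tracing the constraints gives Juniper → Dogwood → Alder → Cedar, so Juniper must come before Cedar.
That means Cedar cannot be before Juniper.

no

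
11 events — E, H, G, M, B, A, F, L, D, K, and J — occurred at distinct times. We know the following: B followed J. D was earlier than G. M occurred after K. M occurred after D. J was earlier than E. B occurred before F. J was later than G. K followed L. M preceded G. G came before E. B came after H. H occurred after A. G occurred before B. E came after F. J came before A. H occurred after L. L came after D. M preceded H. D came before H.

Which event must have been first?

D has a chain of constraints placing it before every other event, so D must be first.

D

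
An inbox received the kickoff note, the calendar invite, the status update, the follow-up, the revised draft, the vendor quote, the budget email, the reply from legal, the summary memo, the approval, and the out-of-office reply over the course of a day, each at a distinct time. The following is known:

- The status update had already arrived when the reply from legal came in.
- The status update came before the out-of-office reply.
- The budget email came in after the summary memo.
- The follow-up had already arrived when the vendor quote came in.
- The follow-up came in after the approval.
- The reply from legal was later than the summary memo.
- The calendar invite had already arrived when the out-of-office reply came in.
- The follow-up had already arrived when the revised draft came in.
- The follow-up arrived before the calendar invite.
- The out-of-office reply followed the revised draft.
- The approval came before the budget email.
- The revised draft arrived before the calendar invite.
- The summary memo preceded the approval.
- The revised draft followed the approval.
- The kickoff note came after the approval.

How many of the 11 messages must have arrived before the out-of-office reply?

Directly stated before the out-of-office reply: the calendar invite, the revised draft, and the status update.
The approval reaches the out-of-office reply via the approval → the revised draft → the out-of-office reply.
The follow-up reaches the out-of-office reply via the follow-up → the calendar invite → the out-of-office reply.
The summary memo reaches the out-of-office reply via the summary memo → the approval → the revised draft → the out-of-office reply.
That's the approval, the calendar invite, the follow-up, the revised draft, the status update, and the summary memo — 6 in all.

6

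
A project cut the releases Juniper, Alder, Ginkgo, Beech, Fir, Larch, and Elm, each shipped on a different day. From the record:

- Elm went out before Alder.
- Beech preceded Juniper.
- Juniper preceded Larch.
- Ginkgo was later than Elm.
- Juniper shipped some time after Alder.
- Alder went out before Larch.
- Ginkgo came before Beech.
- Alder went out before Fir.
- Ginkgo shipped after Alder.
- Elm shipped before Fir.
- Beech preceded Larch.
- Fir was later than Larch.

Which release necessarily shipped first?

Elm has a chain of constraints placing it before every other release, so Elm must be first.

Elm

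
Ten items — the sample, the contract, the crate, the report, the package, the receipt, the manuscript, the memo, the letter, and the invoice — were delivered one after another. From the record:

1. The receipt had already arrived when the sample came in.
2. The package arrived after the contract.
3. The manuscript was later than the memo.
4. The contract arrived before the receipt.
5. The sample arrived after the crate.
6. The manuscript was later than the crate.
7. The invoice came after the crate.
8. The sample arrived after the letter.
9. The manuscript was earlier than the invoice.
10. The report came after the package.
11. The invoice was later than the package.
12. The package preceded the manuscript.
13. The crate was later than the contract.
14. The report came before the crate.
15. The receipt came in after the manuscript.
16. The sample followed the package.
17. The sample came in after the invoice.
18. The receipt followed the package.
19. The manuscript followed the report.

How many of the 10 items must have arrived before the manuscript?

Directly stated before the manuscript: the crate, the memo, the package, and the report.
The contract reaches the manuscript via the contract → the crate → the manuscript.
That's the contract, the crate, the memo, the package, and the report — 5 in all.

5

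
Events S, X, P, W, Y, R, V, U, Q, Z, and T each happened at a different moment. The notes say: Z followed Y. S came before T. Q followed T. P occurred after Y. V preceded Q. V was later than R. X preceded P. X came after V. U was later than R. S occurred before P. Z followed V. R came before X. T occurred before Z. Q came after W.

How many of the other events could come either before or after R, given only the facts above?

Forced after R: P, Q, U, V, X, and Z.
That leaves S, T, W, and Y with no forced order relative to R — 4.

4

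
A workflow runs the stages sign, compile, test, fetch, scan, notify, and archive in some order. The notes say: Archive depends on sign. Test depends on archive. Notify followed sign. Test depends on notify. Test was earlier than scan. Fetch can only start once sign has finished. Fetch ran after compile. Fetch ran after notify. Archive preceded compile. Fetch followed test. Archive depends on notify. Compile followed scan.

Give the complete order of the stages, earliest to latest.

sign, notify, archive, test, scan, compile, fetch

The constraints fix every adjacent pair, so only one ordering works:
sign → notify → archive → test → scan → compile → fetch.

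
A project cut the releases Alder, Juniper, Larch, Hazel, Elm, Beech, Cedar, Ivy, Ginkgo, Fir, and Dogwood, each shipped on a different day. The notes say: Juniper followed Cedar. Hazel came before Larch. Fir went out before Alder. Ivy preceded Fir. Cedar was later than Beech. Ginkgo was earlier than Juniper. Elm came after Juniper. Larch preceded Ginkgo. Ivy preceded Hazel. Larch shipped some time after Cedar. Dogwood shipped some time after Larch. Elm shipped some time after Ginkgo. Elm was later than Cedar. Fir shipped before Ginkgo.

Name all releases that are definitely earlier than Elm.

Directly stated before Elm: Cedar, Ginkgo, and Juniper.
Beech reaches Elm via Beech → Cedar → Elm.
Fir reaches Elm via Fir → Ginkgo → Elm.
Hazel reaches Elm via Hazel → Larch → Ginkgo → Elm.
Likewise Ivy and Larch each reach Elm by chaining the stated constraints.
No chain forces Dogwood (or any of the others) ahead of Elm.

Beech, Cedar, Fir, Ginkgo, Hazel, Ivy, Juniper, Larch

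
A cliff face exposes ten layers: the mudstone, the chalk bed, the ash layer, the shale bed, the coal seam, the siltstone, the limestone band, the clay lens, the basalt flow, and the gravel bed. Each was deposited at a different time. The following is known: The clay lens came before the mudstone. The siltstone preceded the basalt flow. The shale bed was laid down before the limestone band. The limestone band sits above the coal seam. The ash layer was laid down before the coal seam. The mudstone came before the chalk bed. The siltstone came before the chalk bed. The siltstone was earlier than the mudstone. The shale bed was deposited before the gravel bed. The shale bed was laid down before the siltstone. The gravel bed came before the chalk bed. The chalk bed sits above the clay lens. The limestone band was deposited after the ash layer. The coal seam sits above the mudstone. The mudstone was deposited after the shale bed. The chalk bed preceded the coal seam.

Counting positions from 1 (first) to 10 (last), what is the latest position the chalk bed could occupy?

The chalk bed must come before the coal seam and the limestone band — 2 layers forced after it.
Everything else can be placed before the chalk bed in some valid order, so the chalk bed can sit as late as position 10 − 2 = 8.

8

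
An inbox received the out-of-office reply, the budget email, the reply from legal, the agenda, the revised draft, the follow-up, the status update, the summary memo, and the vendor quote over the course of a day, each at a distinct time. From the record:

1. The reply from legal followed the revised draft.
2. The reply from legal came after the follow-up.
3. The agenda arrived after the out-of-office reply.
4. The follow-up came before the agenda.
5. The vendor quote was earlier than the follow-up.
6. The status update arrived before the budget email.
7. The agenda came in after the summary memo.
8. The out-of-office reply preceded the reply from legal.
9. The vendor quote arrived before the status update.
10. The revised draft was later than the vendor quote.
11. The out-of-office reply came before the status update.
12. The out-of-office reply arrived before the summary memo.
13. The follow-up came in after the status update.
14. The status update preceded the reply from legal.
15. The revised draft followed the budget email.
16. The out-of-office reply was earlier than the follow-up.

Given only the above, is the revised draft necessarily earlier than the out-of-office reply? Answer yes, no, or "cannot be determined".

Tracing the constraints gives the out-of-office reply → the status update → the budget email → the revised draft, so the out-of-office reply must come before the revised draft.
That means the revised draft cannot be before the out-of-office reply.

no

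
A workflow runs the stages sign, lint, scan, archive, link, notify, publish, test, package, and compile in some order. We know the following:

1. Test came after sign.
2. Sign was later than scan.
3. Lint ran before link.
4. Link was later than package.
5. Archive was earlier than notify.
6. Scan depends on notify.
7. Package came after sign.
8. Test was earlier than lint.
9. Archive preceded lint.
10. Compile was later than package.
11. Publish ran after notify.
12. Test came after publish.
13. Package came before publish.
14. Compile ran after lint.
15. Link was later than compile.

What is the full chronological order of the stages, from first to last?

The constraints fix every adjacent pair, so only one ordering works:
archive → notify → scan → sign → package → publish → test → lint → compile → link.

archive, notify, scan, sign, package, publish, test, lint, compile, link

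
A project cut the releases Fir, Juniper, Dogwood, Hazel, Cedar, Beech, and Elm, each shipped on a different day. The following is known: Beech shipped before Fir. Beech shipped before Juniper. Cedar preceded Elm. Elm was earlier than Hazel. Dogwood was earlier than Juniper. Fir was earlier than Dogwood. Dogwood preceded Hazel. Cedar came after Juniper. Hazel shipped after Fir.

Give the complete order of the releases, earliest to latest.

The constraints fix every adjacent pair, so only one ordering works:
Beech → Fir → Dogwood → Juniper → Cedar → Elm → Hazel.

Beech, Fir, Dogwood, Juniper, Cedar, Elm, Hazel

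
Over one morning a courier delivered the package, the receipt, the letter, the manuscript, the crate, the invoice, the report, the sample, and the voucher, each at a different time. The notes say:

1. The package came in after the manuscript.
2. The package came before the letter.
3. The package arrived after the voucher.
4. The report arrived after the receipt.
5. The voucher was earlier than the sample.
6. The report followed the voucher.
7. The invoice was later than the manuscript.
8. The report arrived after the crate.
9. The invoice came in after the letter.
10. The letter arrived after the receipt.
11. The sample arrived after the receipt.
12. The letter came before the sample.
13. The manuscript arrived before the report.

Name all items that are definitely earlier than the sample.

the letter, the manuscript, the package, the receipt, the voucher

Directly stated before the sample: the letter, the receipt, and the voucher.
The manuscript reaches the sample via the manuscript → the package → the letter → the sample.
The package reaches the sample via the package → the letter → the sample.
No chain forces the crate (or any of the others) ahead of the sample.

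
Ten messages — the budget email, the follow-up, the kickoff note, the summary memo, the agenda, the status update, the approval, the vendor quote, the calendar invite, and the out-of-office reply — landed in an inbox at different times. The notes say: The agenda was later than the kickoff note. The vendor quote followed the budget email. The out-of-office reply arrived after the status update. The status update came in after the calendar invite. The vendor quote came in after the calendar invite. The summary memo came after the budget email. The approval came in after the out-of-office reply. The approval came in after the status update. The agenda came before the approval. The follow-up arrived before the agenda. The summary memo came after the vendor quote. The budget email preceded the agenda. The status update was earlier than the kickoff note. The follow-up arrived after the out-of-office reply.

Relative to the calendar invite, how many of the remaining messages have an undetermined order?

Forced after the calendar invite: the agenda, the approval, the follow-up, the kickoff note, the out-of-office reply, the status update, the summary memo, and the vendor quote.
That leaves the budget email with no forced order relative to the calendar invite — 1.

1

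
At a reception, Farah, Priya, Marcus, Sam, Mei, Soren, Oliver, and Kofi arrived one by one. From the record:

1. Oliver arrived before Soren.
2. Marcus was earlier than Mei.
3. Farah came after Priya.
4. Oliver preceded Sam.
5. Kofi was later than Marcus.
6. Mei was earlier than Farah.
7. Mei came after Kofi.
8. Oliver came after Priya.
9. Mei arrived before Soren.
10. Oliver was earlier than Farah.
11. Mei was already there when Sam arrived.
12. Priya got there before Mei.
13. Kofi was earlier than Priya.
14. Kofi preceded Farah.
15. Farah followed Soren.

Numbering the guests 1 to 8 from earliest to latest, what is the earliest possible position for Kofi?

Marcus must come before Kofi — 1 forced predecessor.
Nothing else is forced ahead of Kofi, so their earliest slot is position 1 + 1 = 2.

2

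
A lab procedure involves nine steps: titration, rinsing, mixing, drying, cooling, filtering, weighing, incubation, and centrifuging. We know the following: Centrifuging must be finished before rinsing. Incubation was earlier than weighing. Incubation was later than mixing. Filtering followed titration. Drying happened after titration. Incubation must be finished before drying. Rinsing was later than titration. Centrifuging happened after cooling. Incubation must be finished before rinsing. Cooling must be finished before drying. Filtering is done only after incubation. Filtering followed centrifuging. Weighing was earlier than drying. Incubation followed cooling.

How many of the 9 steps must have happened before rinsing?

5

Directly stated before rinsing: centrifuging, incubation, and titration.
Cooling reaches rinsing via cooling → incubation → rinsing.
Mixing reaches rinsing via mixing → incubation → rinsing.
No chain forces weighing (or any of the others) ahead of rinsing.
That's centrifuging, cooling, incubation, mixing, and titration — 5 in all.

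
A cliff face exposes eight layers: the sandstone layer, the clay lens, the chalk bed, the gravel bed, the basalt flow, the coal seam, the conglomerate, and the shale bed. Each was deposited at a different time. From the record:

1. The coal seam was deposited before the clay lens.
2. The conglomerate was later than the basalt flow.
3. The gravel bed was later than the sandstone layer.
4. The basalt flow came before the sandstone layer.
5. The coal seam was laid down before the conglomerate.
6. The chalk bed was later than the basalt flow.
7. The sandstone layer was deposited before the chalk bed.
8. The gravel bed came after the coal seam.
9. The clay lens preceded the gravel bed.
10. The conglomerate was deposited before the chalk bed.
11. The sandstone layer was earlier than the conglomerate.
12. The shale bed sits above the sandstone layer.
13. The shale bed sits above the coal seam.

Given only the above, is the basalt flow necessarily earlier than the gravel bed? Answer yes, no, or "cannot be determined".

Chain the constraints: the basalt flow → the sandstone layer → the gravel bed. Each link is directly stated, so the basalt flow comes before the gravel bed.

yes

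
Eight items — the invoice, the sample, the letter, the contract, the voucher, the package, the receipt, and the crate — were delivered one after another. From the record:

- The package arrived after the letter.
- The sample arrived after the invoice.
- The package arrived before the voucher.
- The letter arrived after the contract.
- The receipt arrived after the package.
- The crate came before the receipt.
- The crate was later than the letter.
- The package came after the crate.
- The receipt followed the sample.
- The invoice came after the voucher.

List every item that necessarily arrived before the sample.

the contract, the crate, the invoice, the letter, the package, the voucher

Directly stated before the sample: the invoice.
The contract reaches the sample via the contract → the letter → the package → the voucher → the invoice → the sample.
The crate reaches the sample via the crate → the package → the voucher → the invoice → the sample.
The letter reaches the sample via the letter → the package → the voucher → the invoice → the sample.
Likewise the package and the voucher each reach the sample by chaining the stated constraints.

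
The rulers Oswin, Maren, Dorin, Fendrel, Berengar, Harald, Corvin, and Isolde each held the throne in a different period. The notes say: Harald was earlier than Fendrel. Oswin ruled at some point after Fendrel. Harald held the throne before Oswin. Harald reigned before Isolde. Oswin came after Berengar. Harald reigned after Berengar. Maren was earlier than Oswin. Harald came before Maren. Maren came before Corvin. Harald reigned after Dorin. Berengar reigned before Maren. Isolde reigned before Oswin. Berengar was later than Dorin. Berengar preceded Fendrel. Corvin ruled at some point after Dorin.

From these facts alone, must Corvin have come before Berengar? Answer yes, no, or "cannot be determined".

Tracing the constraints gives Berengar → Maren → Corvin, so Berengar must come before Corvin.
That means Corvin cannot be before Berengar.

no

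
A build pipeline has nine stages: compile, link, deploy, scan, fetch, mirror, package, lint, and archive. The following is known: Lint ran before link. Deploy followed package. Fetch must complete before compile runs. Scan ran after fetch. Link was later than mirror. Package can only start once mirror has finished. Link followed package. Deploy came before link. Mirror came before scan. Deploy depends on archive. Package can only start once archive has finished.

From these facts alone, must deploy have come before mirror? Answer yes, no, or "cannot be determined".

Tracing the constraints gives mirror → package → deploy, so mirror must come before deploy.
That means deploy cannot be before mirror.

no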